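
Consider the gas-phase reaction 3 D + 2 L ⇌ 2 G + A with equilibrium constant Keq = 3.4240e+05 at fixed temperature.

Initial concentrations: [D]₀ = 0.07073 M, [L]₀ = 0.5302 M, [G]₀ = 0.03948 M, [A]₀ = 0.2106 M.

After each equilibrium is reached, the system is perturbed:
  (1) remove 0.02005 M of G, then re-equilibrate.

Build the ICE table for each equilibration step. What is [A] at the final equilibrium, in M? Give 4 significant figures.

[A]_eq = 0.2334 M

Q₀ = 3.3 vs Keq = 3.4240e+05 ⇒ Q<K, forward
Step 1:
                  D         L         G         A
  I         0.07073    0.5302   0.03948    0.2106
  C        -0.06798  -0.04532   0.04532   0.02266
  E        0.002752    0.4849    0.0848    0.2333
  solve Keq expr → x = 0.02266; check Q = 3.4240e+05
Then remove 0.02005 M of G.
Step 2:
                  D         L         G         A
  I        0.002752    0.4849   0.06475    0.2333
  C       -4.4450e-04 -2.9633e-04 2.9633e-04 1.4817e-04
  E        0.002307    0.4846   0.06505    0.2334
  solve Keq expr → x = 1.4817e-04; check Q = 3.4240e+05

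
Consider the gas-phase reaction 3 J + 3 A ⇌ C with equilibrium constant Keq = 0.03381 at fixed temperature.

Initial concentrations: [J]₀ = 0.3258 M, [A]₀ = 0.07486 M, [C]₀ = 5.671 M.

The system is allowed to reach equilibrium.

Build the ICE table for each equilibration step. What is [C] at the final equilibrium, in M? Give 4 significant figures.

Q₀ = 3.9089e+05 vs Keq = 0.03381 ⇒ Q>K, reverse
Step 1:
                  J         A         C
  init       0.3258   0.07486     5.671
  Δ             2.1       2.1   -0.7002
  eq          2.426     2.175     4.971
  solve Keq expr → x = -0.7002; check Q = 0.03381

[C]_eq = 4.971 M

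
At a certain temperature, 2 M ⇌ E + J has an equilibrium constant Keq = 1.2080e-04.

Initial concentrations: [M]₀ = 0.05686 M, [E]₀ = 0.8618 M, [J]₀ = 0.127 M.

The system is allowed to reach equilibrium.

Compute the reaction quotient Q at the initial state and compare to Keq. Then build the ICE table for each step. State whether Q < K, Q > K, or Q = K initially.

Q₀ = 33.85 vs Keq = 1.2080e-04 ⇒ Q>K, reverse
Step 1:
                   M          E          J
  init       0.05686     0.8618      0.127
  Δ            0.254     -0.127     -0.127
  eq          0.3108     0.7348 1.5883e-05
  solve Keq expr → x = -0.127; check Q = 1.2080e-04

Q₀ = 33.85; Q > K (proceeds reverse)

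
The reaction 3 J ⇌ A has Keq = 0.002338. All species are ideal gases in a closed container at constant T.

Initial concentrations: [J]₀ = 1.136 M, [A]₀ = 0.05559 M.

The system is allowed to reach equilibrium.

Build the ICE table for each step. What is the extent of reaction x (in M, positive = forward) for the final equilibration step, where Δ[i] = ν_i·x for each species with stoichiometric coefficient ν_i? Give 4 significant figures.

Q₀ = 0.03792 vs Keq = 0.002338 ⇒ Q>K, reverse
Step 1:
                   J          A
  init         1.136    0.05559
  Δ           0.1518    -0.0506
  eq           1.288   0.004993
  solve Keq expr → x = -0.0506; check Q = 0.002338

x = -0.0506 M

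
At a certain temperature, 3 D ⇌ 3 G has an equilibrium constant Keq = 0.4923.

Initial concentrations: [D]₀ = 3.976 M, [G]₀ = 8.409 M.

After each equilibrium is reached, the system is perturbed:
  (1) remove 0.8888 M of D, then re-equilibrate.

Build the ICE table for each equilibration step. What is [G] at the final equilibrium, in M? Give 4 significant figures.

[G]_eq = 5.072 M

Q₀ = 9.46 vs Keq = 0.4923 ⇒ Q>K, reverse
Step 1:
                    D           G
  I             3.976       8.409
  C             2.945      -2.945
  E             6.921       5.464
  solve Keq expr → x = -0.9815; check Q = 0.4923
Then remove 0.8888 M of D.
Step 2:
                    D           G
  I             6.032       5.464
  C            0.3922     -0.3922
  E             6.424       5.072
  solve Keq expr → x = -0.1307; check Q = 0.4923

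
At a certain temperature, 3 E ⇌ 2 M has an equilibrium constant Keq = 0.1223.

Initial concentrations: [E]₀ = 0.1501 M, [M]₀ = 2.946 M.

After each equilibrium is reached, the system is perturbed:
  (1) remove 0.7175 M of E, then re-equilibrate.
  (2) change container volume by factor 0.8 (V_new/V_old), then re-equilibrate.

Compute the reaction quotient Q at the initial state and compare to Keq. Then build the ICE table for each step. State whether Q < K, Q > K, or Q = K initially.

Q₀ = 2566 vs Keq = 0.1223 ⇒ Q>K, reverse
Step 1:
                   E          M
  I           0.1501      2.946
  C            2.348     -1.565
  E            2.498      1.381
  solve Keq expr → x = -0.7826; check Q = 0.1223
Then remove 0.7175 M of E.
Step 2:
                   E          M
  I            1.781      1.381
  C           0.3917    -0.2611
  E            2.172       1.12
  solve Keq expr → x = -0.1306; check Q = 0.1223
Then change container volume by factor 0.8 (V_new/V_old).
Step 3:
                   E          M
  I            2.715        1.4
  C          -0.1085    0.07234
  E            2.607      1.472
  solve Keq expr → x = 0.03617; check Q = 0.1223

Q₀ = 2566; Q > K (proceeds reverse)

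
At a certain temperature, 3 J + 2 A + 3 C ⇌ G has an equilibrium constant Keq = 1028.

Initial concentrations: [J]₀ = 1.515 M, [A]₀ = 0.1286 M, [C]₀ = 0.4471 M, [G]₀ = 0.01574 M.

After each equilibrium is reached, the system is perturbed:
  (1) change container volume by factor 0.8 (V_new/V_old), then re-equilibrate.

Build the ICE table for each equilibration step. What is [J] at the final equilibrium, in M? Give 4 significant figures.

Q₀ = 3.062 vs Keq = 1028 ⇒ Q<K, forward
Step 1:
                   J          A          C          G
  init         1.515     0.1286     0.4471    0.01574
  Δ          -0.1475   -0.09831    -0.1475    0.04915
  eq           1.368    0.03029     0.2996    0.06489
  solve Keq expr → x = 0.04915; check Q = 1028
Then change container volume by factor 0.8 (V_new/V_old).
Step 2:
                   J          A          C          G
  init         1.709    0.03786     0.3745    0.08112
  Δ         -0.02568   -0.01712   -0.02568   0.008559
  eq           1.684    0.02075     0.3489    0.08968
  solve Keq expr → x = 0.008559; check Q = 1028

[J]_eq = 1.684 M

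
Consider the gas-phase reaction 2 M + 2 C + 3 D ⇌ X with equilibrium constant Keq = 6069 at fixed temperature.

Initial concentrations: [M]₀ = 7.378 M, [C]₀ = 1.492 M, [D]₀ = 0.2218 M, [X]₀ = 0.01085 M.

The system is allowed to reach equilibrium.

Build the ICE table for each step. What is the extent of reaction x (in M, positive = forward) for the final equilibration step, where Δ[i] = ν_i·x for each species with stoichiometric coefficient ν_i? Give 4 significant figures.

x = 0.07219 M

Q₀ = 0.008206 vs Keq = 6069 ⇒ Q<K, forward
Step 1:
                   M          C          D          X
  I            7.378      1.492     0.2218    0.01085
  C          -0.1444    -0.1444    -0.2166    0.07219
  E            7.234      1.348   0.005241    0.08304
  solve Keq expr → x = 0.07219; check Q = 6069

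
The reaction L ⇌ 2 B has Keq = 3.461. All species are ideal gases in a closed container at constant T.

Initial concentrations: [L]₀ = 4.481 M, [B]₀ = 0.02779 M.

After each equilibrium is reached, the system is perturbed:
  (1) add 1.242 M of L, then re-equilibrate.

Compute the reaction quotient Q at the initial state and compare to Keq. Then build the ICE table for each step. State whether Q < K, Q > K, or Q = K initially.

Q₀ = 1.7235e-04; Q < K (proceeds forward)

Q₀ = 1.7235e-04 vs Keq = 3.461 ⇒ Q<K, forward
Step 1:
                   L          B
  init         4.481    0.02779
  Δ           -1.572      3.145
  eq           2.909      3.173
  solve Keq expr → x = 1.572; check Q = 3.461
Then add 1.242 M of L.
Step 2:
                   L          B
  init         4.151      3.173
  Δ          -0.2506     0.5012
  eq             3.9      3.674
  solve Keq expr → x = 0.2506; check Q = 3.461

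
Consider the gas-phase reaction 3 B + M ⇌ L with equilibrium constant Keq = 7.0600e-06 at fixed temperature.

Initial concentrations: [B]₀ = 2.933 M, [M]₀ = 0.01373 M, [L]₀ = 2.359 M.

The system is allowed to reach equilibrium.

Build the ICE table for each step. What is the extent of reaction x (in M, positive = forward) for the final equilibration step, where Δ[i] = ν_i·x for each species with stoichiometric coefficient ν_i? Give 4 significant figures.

Q₀ = 6.81 vs Keq = 7.0600e-06 ⇒ Q>K, reverse
Step 1:
                    B           M           L
  init          2.933     0.01373       2.359
  Δ             7.028       2.343      -2.343
  eq            9.961       2.356     0.01644
  solve Keq expr → x = -2.343; check Q = 7.0600e-06

x = -2.343 M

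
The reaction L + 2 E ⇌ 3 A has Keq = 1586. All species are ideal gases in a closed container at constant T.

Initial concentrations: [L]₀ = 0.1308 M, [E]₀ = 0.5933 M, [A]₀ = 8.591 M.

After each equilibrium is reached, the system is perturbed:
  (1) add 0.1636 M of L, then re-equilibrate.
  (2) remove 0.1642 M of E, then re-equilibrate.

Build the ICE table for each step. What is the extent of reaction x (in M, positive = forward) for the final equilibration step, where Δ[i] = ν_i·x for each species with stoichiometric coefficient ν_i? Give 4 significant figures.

Q₀ = 1.3771e+04 vs Keq = 1586 ⇒ Q>K, reverse
Step 1:
                  L         E         A
  I          0.1308    0.5933     8.591
  C          0.1982    0.3965   -0.5947
  E           0.329    0.9898     7.996
  solve Keq expr → x = -0.1982; check Q = 1586
Then add 0.1636 M of L.
Step 2:
                  L         E         A
  I          0.4926    0.9898     7.996
  C        -0.05353   -0.1071    0.1606
  E          0.4391    0.8827     8.157
  solve Keq expr → x = 0.05353; check Q = 1586
Then remove 0.1642 M of E.
Step 3:
                  L         E         A
  I          0.4391    0.7185     8.157
  C         0.04845    0.0969   -0.1454
  E          0.4876    0.8154     8.011
  solve Keq expr → x = -0.04845; check Q = 1586

x = -0.04845 M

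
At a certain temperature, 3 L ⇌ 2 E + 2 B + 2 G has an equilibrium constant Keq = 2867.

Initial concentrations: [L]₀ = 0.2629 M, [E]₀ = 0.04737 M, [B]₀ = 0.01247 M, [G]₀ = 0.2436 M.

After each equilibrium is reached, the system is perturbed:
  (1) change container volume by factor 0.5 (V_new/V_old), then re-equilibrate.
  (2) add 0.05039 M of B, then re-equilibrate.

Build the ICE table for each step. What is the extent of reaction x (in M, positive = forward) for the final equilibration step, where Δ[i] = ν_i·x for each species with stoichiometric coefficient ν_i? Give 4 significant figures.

Q₀ = 1.1395e-06 vs Keq = 2867 ⇒ Q<K, forward
Step 1:
                   L          E          B          G
  I           0.2629    0.04737    0.01247     0.2436
  C          -0.2583     0.1722     0.1722     0.1722
  E         0.004628     0.2196     0.1847     0.4158
  solve Keq expr → x = 0.08609; check Q = 2867
Then change container volume by factor 0.5 (V_new/V_old).
Step 2:
                   L          E          B          G
  I         0.009255     0.4391     0.3693     0.8316
  C         0.008809  -0.005873  -0.005873  -0.005873
  E          0.01806     0.4332     0.3634     0.8257
  solve Keq expr → x = -0.002936; check Q = 2867
Then add 0.05039 M of B.
Step 3:
                   L          E          B          G
  I          0.01806     0.4332     0.4138     0.8257
  C         0.001553  -0.001035  -0.001035  -0.001035
  E          0.01962     0.4322     0.4128     0.8247
  solve Keq expr → x = -5.1759e-04; check Q = 2867

x = -5.1759e-04 M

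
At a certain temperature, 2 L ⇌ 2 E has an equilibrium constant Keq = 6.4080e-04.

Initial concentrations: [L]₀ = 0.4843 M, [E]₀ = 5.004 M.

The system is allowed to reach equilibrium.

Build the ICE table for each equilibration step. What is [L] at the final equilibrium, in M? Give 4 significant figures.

Q₀ = 106.8 vs Keq = 6.4080e-04 ⇒ Q>K, reverse
Step 1:
                    L           E
  I            0.4843       5.004
  C             4.868      -4.868
  E             5.353      0.1355
  solve Keq expr → x = -2.434; check Q = 6.4080e-04

[L]_eq = 5.353 M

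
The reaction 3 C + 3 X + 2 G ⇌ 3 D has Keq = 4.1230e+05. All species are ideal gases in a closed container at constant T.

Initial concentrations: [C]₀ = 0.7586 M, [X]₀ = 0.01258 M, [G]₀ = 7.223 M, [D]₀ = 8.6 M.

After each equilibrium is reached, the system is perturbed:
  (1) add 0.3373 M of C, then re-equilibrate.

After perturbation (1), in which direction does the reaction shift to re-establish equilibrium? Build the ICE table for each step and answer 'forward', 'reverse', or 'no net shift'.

Q₀ = 1.4027e+07 vs Keq = 4.1230e+05 ⇒ Q>K, reverse
Step 1:
                  C         X         G         D
  init       0.7586   0.01258     7.223       8.6
  Δ         0.02662   0.02662   0.01774  -0.02662
  eq         0.7852    0.0392     7.241     8.573
  solve Keq expr → x = -0.008872; check Q = 4.1230e+05
Then add 0.3373 M of C.
Step 2:
                  C         X         G         D
  init        1.123    0.0392     7.241     8.573
  Δ        -0.01144  -0.01144 -0.007626   0.01144
  eq          1.111   0.02776     7.233     8.585
  solve Keq expr → x = 0.003813; check Q = 4.1230e+05

Direction: forward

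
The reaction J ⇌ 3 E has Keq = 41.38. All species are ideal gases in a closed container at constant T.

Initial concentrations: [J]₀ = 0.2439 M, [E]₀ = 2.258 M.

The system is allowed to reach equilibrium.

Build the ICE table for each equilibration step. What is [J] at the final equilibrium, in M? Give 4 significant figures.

[J]_eq = 0.2604 M

Q₀ = 47.2 vs Keq = 41.38 ⇒ Q>K, reverse
Step 1:
                  J         E
  I          0.2439     2.258
  C         0.01646  -0.04938
  E          0.2604     2.209
  solve Keq expr → x = -0.01646; check Q = 41.38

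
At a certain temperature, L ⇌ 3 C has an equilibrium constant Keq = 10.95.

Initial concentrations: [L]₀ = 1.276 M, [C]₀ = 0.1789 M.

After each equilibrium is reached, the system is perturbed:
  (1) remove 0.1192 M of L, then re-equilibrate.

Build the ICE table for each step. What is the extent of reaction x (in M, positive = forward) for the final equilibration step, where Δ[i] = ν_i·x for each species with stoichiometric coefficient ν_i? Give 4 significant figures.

x = -0.02977 M

Q₀ = 0.004487 vs Keq = 10.95 ⇒ Q<K, forward
Step 1:
                   L          C
  init         1.276     0.1789
  Δ          -0.5924      1.777
  eq          0.6836      1.956
  solve Keq expr → x = 0.5924; check Q = 10.95
Then remove 0.1192 M of L.
Step 2:
                   L          C
  init        0.5644      1.956
  Δ          0.02977   -0.08932
  eq          0.5942      1.867
  solve Keq expr → x = -0.02977; check Q = 10.95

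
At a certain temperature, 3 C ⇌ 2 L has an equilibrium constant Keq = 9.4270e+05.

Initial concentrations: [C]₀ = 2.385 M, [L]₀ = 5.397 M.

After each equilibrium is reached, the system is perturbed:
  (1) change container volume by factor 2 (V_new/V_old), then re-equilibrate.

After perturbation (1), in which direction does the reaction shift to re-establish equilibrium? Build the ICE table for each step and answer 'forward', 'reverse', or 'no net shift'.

Direction: reverse

Q₀ = 2.147 vs Keq = 9.4270e+05 ⇒ Q<K, forward
Step 1:
                   C          L
  Initial      2.385      5.397
  Change      -2.348      1.565
  Equil      0.03719      6.962
  solve Keq expr → x = 0.7826; check Q = 9.4270e+05
Then change container volume by factor 2 (V_new/V_old).
Step 2:
                   C          L
  Initial    0.01859      3.481
  Change    0.004818  -0.003212
  Equil      0.02341      3.478
  solve Keq expr → x = -0.001606; check Q = 9.4270e+05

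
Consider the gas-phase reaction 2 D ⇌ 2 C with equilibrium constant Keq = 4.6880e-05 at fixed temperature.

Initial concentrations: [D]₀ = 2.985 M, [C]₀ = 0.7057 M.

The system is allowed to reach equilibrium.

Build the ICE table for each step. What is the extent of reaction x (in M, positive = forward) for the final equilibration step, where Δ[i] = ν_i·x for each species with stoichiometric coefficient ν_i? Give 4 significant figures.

Q₀ = 0.05589 vs Keq = 4.6880e-05 ⇒ Q>K, reverse
Step 1:
                    D           C
  I             2.985      0.7057
  C            0.6806     -0.6806
  E             3.666      0.0251
  solve Keq expr → x = -0.3403; check Q = 4.6880e-05

x = -0.3403 M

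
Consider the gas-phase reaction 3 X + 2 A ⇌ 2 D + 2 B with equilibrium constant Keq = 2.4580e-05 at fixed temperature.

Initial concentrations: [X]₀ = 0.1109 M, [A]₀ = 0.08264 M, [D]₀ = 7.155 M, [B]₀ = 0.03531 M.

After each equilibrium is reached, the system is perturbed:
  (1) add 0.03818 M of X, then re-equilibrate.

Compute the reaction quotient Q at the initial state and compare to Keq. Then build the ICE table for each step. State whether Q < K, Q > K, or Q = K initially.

Q₀ = 6852; Q > K (proceeds reverse)

Q₀ = 6852 vs Keq = 2.4580e-05 ⇒ Q>K, reverse
Step 1:
                  X         A         D         B
  init       0.1109   0.08264     7.155   0.03531
  Δ         0.05296    0.0353   -0.0353   -0.0353
  eq         0.1639    0.1179      7.12 5.4476e-06
  solve Keq expr → x = -0.01765; check Q = 2.4580e-05
Then add 0.03818 M of X.
Step 2:
                  X         A         D         B
  init        0.202    0.1179      7.12 5.4476e-06
  Δ       -3.0160e-06 -2.0106e-06 2.0106e-06 2.0106e-06
  eq          0.202    0.1179      7.12 7.4582e-06
  solve Keq expr → x = 1.0053e-06; check Q = 2.4580e-05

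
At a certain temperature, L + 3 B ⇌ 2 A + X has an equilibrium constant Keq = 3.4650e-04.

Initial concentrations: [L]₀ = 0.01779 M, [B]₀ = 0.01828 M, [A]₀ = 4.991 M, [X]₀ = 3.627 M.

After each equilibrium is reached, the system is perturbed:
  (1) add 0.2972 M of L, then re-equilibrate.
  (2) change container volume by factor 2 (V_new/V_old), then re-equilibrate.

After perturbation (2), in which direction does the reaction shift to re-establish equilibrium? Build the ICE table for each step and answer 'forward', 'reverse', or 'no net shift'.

Direction: reverse

Q₀ = 8.3142e+08 vs Keq = 3.4650e-04 ⇒ Q>K, reverse
Step 1:
                   L          B          A          X
  Initial    0.01779    0.01828      4.991      3.627
  Change       2.278      6.833     -4.556     -2.278
  Equil        2.296      6.852     0.4355      1.349
  solve Keq expr → x = -2.278; check Q = 3.4650e-04
Then add 0.2972 M of L.
Step 2:
                   L          B          A          X
  Initial      2.593      6.852     0.4355      1.349
  Change    -0.01067   -0.03201    0.02134    0.01067
  Equil        2.582       6.82     0.4568       1.36
  solve Keq expr → x = 0.01067; check Q = 3.4650e-04
Then change container volume by factor 2 (V_new/V_old).
Step 3:
                   L          B          A          X
  Initial      1.291       3.41     0.2284     0.6799
  Change     0.02779    0.08336   -0.05558   -0.02779
  Equil        1.319      3.493     0.1728     0.6522
  solve Keq expr → x = -0.02779; check Q = 3.4650e-04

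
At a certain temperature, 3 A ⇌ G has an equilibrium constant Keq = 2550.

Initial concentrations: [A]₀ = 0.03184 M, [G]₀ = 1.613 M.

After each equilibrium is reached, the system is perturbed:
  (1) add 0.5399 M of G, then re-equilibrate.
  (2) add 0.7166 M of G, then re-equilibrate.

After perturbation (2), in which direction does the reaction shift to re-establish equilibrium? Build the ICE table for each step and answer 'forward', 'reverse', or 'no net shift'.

Q₀ = 4.9971e+04 vs Keq = 2550 ⇒ Q>K, reverse
Step 1:
                  A         G
  Initial   0.03184     1.613
  Change    0.05368  -0.01789
  Equil     0.08552     1.595
  solve Keq expr → x = -0.01789; check Q = 2550
Then add 0.5399 M of G.
Step 2:
                  A         G
  Initial   0.08552     2.135
  Change   0.008685 -0.002895
  Equil     0.09421     2.132
  solve Keq expr → x = -0.002895; check Q = 2550
Then add 0.7166 M of G.
Step 3:
                  A         G
  Initial   0.09421     2.849
  Change   0.009514 -0.003171
  Equil      0.1037     2.846
  solve Keq expr → x = -0.003171; check Q = 2550

Direction: reverse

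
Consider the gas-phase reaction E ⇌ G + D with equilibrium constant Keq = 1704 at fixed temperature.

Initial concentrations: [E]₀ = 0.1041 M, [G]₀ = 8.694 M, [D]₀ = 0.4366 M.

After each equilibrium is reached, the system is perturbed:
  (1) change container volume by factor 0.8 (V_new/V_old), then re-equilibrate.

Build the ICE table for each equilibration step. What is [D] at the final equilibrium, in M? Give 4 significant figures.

[D]_eq = 0.6715 M

Q₀ = 36.46 vs Keq = 1704 ⇒ Q<K, forward
Step 1:
                    E           G           D
  init         0.1041       8.694      0.4366
  Δ           -0.1013      0.1013      0.1013
  eq         0.002777       8.795      0.5379
  solve Keq expr → x = 0.1013; check Q = 1704
Then change container volume by factor 0.8 (V_new/V_old).
Step 2:
                    E           G           D
  init       0.003471       10.99      0.6724
  Δ        8.6177e-04 -8.6177e-04 -8.6177e-04
  eq         0.004332       10.99      0.6715
  solve Keq expr → x = -8.6177e-04; check Q = 1704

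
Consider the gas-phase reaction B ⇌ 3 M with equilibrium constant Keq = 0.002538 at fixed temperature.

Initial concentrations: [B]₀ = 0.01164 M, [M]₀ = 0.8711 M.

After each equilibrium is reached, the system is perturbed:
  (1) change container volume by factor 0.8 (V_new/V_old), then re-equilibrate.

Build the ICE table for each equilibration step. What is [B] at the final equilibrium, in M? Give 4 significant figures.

Q₀ = 56.79 vs Keq = 0.002538 ⇒ Q>K, reverse
Step 1:
                  B         M
  init      0.01164    0.8711
  Δ          0.2609   -0.7827
  eq         0.2725   0.08844
  solve Keq expr → x = -0.2609; check Q = 0.002538
Then change container volume by factor 0.8 (V_new/V_old).
Step 2:
                  B         M
  init       0.3407    0.1105
  Δ        0.004941  -0.01482
  eq         0.3456   0.09572
  solve Keq expr → x = -0.004941; check Q = 0.002538

[B]_eq = 0.3456 M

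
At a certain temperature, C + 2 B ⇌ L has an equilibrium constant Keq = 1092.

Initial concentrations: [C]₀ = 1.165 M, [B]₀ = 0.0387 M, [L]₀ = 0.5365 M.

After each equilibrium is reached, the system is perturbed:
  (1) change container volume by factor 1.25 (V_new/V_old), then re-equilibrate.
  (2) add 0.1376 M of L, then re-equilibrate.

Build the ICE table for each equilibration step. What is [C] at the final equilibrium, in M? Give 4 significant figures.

Q₀ = 307.5 vs Keq = 1092 ⇒ Q<K, forward
Step 1:
                  C         B         L
  I           1.165    0.0387    0.5365
  C       -0.008957  -0.01791  0.008957
  E           1.156   0.02079    0.5455
  solve Keq expr → x = 0.008957; check Q = 1092
Then change container volume by factor 1.25 (V_new/V_old).
Step 2:
                  C         B         L
  I          0.9248   0.01663    0.4364
  C        0.002043  0.004086 -0.002043
  E          0.9269   0.02071    0.4343
  solve Keq expr → x = -0.002043; check Q = 1092
Then add 0.1376 M of L.
Step 3:
                  C         B         L
  I          0.9269   0.02071    0.5719
  C        0.001503  0.003006 -0.001503
  E          0.9284   0.02372    0.5704
  solve Keq expr → x = -0.001503; check Q = 1092

[C]_eq = 0.9284 M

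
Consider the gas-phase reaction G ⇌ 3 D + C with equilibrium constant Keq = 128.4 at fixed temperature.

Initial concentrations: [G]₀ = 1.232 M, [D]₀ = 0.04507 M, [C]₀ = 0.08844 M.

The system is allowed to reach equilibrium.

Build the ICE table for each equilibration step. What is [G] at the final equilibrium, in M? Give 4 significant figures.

Q₀ = 6.5720e-06 vs Keq = 128.4 ⇒ Q<K, forward
Step 1:
                    G           D           C
  init          1.232     0.04507     0.08844
  Δ           -0.9962       2.989      0.9962
  eq           0.2358       3.034       1.085
  solve Keq expr → x = 0.9962; check Q = 128.4

[G]_eq = 0.2358 M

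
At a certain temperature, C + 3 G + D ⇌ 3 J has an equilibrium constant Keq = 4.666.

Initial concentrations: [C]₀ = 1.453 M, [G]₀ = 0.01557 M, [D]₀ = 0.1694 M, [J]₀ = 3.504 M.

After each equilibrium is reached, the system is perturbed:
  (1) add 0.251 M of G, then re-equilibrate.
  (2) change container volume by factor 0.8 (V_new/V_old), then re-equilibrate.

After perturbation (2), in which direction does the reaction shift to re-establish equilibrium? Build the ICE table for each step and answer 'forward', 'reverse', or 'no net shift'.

Direction: forward

Q₀ = 4.6307e+07 vs Keq = 4.666 ⇒ Q>K, reverse
Step 1:
                   C          G          D          J
  Initial      1.453    0.01557     0.1694      3.504
  Change      0.4242      1.273     0.4242     -1.273
  Equil        1.877      1.288     0.5936      2.231
  solve Keq expr → x = -0.4242; check Q = 4.666
Then add 0.251 M of G.
Step 2:
                   C          G          D          J
  Initial      1.877      1.539     0.5936      2.231
  Change    -0.04336    -0.1301   -0.04336     0.1301
  Equil        1.834      1.409     0.5502      2.362
  solve Keq expr → x = 0.04336; check Q = 4.666
Then change container volume by factor 0.8 (V_new/V_old).
Step 3:
                   C          G          D          J
  Initial      2.292      1.761     0.6878      2.952
  Change     -0.0436    -0.1308    -0.0436     0.1308
  Equil        2.249       1.63     0.6442      3.083
  solve Keq expr → x = 0.0436; check Q = 4.666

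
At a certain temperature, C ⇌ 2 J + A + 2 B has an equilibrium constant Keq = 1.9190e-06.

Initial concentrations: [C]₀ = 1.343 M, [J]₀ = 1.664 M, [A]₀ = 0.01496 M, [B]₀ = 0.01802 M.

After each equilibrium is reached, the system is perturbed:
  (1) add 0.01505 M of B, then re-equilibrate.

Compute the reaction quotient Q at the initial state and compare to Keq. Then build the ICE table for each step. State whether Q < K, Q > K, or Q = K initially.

Q₀ = 1.0015e-05 vs Keq = 1.9190e-06 ⇒ Q>K, reverse
Step 1:
                    C           J           A           B
  init          1.343       1.664     0.01496     0.01802
  Δ          0.004305    -0.00861   -0.004305    -0.00861
  eq            1.347       1.655     0.01066     0.00941
  solve Keq expr → x = -0.004305; check Q = 1.9190e-06
Then add 0.01505 M of B.
Step 2:
                    C           J           A           B
  init          1.347       1.655     0.01066     0.02446
  Δ          0.005444    -0.01089   -0.005444    -0.01089
  eq            1.353       1.645    0.005211     0.01357
  solve Keq expr → x = -0.005444; check Q = 1.9190e-06

Q₀ = 1.0015e-05; Q > K (proceeds reverse)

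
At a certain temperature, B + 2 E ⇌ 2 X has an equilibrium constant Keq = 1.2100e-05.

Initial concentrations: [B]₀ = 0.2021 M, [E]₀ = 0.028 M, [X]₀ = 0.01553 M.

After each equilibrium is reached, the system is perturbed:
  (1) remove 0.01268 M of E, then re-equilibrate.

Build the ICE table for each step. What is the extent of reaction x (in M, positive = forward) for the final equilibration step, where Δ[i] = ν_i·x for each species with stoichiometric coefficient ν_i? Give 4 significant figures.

x = -1.0086e-05 M

Q₀ = 1.522 vs Keq = 1.2100e-05 ⇒ Q>K, reverse
Step 1:
                  B         E         X
  I          0.2021     0.028   0.01553
  C         0.00773   0.01546  -0.01546
  E          0.2098   0.04346 6.9251e-05
  solve Keq expr → x = -0.00773; check Q = 1.2100e-05
Then remove 0.01268 M of E.
Step 2:
                  B         E         X
  I          0.2098   0.03078 6.9251e-05
  C       1.0086e-05 2.0171e-05 -2.0171e-05
  E          0.2098    0.0308 4.9080e-05
  solve Keq expr → x = -1.0086e-05; check Q = 1.2100e-05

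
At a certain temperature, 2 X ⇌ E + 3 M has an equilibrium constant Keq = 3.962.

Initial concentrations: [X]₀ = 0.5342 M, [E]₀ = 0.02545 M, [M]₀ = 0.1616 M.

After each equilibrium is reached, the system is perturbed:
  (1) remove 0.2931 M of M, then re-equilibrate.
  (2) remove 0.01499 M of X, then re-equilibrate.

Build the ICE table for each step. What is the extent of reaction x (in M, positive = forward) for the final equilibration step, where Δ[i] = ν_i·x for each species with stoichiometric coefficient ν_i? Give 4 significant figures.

x = -0.005008 M

Q₀ = 3.7636e-04 vs Keq = 3.962 ⇒ Q<K, forward
Step 1:
                    X           E           M
  init         0.5342     0.02545      0.1616
  Δ           -0.3851      0.1926      0.5777
  eq           0.1491       0.218      0.7393
  solve Keq expr → x = 0.1926; check Q = 3.962
Then remove 0.2931 M of M.
Step 2:
                    X           E           M
  init         0.1491       0.218      0.4462
  Δ          -0.05395     0.02697     0.08092
  eq          0.09515       0.245      0.5271
  solve Keq expr → x = 0.02697; check Q = 3.962
Then remove 0.01499 M of X.
Step 3:
                    X           E           M
  init        0.08016       0.245      0.5271
  Δ           0.01002   -0.005008    -0.01502
  eq          0.09018        0.24      0.5121
  solve Keq expr → x = -0.005008; check Q = 3.962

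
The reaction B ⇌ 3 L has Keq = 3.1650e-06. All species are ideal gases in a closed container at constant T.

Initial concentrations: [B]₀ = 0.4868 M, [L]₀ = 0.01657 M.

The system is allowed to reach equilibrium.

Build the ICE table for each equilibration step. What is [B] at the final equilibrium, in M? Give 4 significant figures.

Q₀ = 9.3458e-06 vs Keq = 3.1650e-06 ⇒ Q>K, reverse
Step 1:
                    B           L
  init         0.4868     0.01657
  Δ          0.001669   -0.005007
  eq           0.4885     0.01156
  solve Keq expr → x = -0.001669; check Q = 3.1650e-06

[B]_eq = 0.4885 M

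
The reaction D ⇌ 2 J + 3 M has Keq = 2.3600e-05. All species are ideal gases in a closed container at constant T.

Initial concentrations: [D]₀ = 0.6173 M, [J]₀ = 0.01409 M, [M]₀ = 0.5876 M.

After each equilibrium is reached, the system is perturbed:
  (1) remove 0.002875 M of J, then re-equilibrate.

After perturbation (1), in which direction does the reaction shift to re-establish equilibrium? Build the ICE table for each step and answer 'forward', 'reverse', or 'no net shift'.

Direction: forward

Q₀ = 6.5249e-05 vs Keq = 2.3600e-05 ⇒ Q>K, reverse
Step 1:
                  D         J         M
  Initial    0.6173   0.01409    0.5876
  Change   0.002709 -0.005418 -0.008127
  Equil        0.62  0.008672    0.5795
  solve Keq expr → x = -0.002709; check Q = 2.3600e-05
Then remove 0.002875 M of J.
Step 2:
                  D         J         M
  Initial      0.62  0.005797    0.5795
  Change  -0.001386  0.002773  0.004159
  Equil      0.6186   0.00857    0.5836
  solve Keq expr → x = 0.001386; check Q = 2.3600e-05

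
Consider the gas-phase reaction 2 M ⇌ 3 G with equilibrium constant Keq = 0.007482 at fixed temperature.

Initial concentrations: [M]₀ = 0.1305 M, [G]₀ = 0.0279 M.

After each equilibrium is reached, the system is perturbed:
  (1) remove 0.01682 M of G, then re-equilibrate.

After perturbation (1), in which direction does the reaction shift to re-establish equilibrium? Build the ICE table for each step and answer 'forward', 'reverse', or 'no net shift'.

Q₀ = 0.001275 vs Keq = 0.007482 ⇒ Q<K, forward
Step 1:
                    M           G
  Initial      0.1305      0.0279
  Change     -0.01273     0.01909
  Equil        0.1178     0.04699
  solve Keq expr → x = 0.006364; check Q = 0.007482
Then remove 0.01682 M of G.
Step 2:
                    M           G
  Initial      0.1178     0.03017
  Change    -0.009504     0.01426
  Equil        0.1083     0.04443
  solve Keq expr → x = 0.004752; check Q = 0.007482

Direction: forward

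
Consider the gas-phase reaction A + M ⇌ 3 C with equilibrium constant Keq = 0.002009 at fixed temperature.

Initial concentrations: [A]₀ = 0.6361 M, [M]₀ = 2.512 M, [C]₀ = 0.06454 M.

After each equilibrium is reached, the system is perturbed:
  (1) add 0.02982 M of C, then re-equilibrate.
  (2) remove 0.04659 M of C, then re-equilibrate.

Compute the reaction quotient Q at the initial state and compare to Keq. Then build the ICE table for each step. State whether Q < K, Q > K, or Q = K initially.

Q₀ = 1.6824e-04; Q < K (proceeds forward)

Q₀ = 1.6824e-04 vs Keq = 0.002009 ⇒ Q<K, forward
Step 1:
                    A           M           C
  I            0.6361       2.512     0.06454
  C          -0.02679    -0.02679     0.08036
  E            0.6093       2.485      0.1449
  solve Keq expr → x = 0.02679; check Q = 0.002009
Then add 0.02982 M of C.
Step 2:
                    A           M           C
  I            0.6093       2.485      0.1747
  C          0.009624    0.009624    -0.02887
  E            0.6189       2.495      0.1458
  solve Keq expr → x = -0.009624; check Q = 0.002009
Then remove 0.04659 M of C.
Step 3:
                    A           M           C
  I            0.6189       2.495     0.09925
  C          -0.01504    -0.01504     0.04511
  E            0.6039        2.48      0.1444
  solve Keq expr → x = 0.01504; check Q = 0.002009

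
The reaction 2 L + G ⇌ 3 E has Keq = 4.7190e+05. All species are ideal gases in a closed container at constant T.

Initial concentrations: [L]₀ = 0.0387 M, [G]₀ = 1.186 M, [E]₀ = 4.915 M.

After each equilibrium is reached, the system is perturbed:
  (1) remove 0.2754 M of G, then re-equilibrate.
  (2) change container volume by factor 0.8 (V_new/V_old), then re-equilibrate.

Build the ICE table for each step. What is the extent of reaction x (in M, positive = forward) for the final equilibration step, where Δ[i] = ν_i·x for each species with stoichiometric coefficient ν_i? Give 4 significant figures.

x = 0 M

Q₀ = 6.6844e+04 vs Keq = 4.7190e+05 ⇒ Q<K, forward
Step 1:
                    L           G           E
  I            0.0387       1.186       4.915
  C           -0.0239    -0.01195     0.03585
  E            0.0148       1.174       4.951
  solve Keq expr → x = 0.01195; check Q = 4.7190e+05
Then remove 0.2754 M of G.
Step 2:
                    L           G           E
  I            0.0148      0.8986       4.951
  C          0.002091    0.001045   -0.003136
  E           0.01689      0.8997       4.948
  solve Keq expr → x = -0.001045; check Q = 4.7190e+05
Then change container volume by factor 0.8 (V_new/V_old).
Step 3:
                    L           G           E
  I           0.02111       1.125       6.185
  C                 0           0           0
  E           0.02111       1.125       6.185
  solve Keq expr → x = 0; check Q = 4.7190e+05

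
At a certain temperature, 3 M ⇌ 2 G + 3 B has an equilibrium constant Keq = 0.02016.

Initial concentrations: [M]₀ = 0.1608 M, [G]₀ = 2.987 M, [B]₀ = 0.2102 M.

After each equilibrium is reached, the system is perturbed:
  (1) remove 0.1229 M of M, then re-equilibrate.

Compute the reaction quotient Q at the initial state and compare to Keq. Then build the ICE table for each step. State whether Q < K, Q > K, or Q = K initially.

Q₀ = 19.93; Q > K (proceeds reverse)

Q₀ = 19.93 vs Keq = 0.02016 ⇒ Q>K, reverse
Step 1:
                  M         G         B
  init       0.1608     2.987    0.2102
  Δ          0.1662   -0.1108   -0.1662
  eq          0.327     2.876     0.044
  solve Keq expr → x = -0.0554; check Q = 0.02016
Then remove 0.1229 M of M.
Step 2:
                  M         G         B
  init       0.2041     2.876     0.044
  Δ         0.01452 -0.009679  -0.01452
  eq         0.2186     2.867   0.02949
  solve Keq expr → x = -0.00484; check Q = 0.02016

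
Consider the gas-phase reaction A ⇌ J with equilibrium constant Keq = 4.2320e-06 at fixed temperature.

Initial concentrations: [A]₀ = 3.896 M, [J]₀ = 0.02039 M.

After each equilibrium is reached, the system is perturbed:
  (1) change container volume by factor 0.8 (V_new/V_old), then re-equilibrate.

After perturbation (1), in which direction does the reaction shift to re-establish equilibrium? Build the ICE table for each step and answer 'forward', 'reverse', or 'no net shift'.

Q₀ = 0.005234 vs Keq = 4.2320e-06 ⇒ Q>K, reverse
Step 1:
                   A          J
  Initial      3.896    0.02039
  Change     0.02037   -0.02037
  Equil        3.916 1.6574e-05
  solve Keq expr → x = -0.02037; check Q = 4.2320e-06
Then change container volume by factor 0.8 (V_new/V_old).
Step 2:
                   A          J
  Initial      4.895 2.0718e-05
  Change           0          0
  Equil        4.895 2.0718e-05
  solve Keq expr → x = 0; check Q = 4.2320e-06

Direction: no net shift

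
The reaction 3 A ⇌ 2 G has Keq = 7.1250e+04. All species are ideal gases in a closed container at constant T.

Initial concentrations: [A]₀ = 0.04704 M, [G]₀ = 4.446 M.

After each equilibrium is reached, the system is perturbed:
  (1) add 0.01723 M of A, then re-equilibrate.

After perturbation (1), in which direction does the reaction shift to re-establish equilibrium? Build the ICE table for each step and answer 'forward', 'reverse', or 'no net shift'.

Direction: forward

Q₀ = 1.8991e+05 vs Keq = 7.1250e+04 ⇒ Q>K, reverse
Step 1:
                  A         G
  I         0.04704     4.446
  C         0.01806  -0.01204
  E          0.0651     4.434
  solve Keq expr → x = -0.006021; check Q = 7.1250e+04
Then add 0.01723 M of A.
Step 2:
                  A         G
  I         0.08233     4.434
  C        -0.01712   0.01141
  E         0.06521     4.445
  solve Keq expr → x = 0.005706; check Q = 7.1250e+04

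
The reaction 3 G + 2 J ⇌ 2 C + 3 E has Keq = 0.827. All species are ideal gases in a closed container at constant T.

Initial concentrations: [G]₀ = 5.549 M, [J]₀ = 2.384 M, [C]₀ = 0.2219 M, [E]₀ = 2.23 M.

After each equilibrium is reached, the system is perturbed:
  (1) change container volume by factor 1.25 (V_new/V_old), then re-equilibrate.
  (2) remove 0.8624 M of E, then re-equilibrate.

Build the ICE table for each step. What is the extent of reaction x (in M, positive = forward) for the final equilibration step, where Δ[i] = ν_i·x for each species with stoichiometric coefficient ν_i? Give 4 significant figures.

Q₀ = 5.6231e-04 vs Keq = 0.827 ⇒ Q<K, forward
Step 1:
                  G         J         C         E
  I           5.549     2.384    0.2219      2.23
  C          -1.585    -1.057     1.057     1.585
  E           3.964     1.327     1.279     3.815
  solve Keq expr → x = 0.5283; check Q = 0.827
Then change container volume by factor 1.25 (V_new/V_old).
Step 2:
                  G         J         C         E
  I           3.171     1.062     1.023     3.052
  C               0         0         0         0
  E           3.171     1.062     1.023     3.052
  solve Keq expr → x = 0; check Q = 0.827
Then remove 0.8624 M of E.
Step 3:
                  G         J         C         E
  I           3.171     1.062     1.023      2.19
  C         -0.2052   -0.1368    0.1368    0.2052
  E           2.966    0.9251      1.16     2.395
  solve Keq expr → x = 0.0684; check Q = 0.827

x = 0.0684 M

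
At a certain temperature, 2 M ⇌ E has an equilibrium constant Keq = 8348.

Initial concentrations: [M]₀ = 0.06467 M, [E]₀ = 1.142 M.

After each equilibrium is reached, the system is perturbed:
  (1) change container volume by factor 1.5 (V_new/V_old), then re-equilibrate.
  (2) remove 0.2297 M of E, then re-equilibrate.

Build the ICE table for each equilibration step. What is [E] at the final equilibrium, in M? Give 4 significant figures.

Q₀ = 273.1 vs Keq = 8348 ⇒ Q<K, forward
Step 1:
                   M          E
  I          0.06467      1.142
  C         -0.05284    0.02642
  E          0.01183      1.168
  solve Keq expr → x = 0.02642; check Q = 8348
Then change container volume by factor 1.5 (V_new/V_old).
Step 2:
                   M          E
  I         0.007887     0.7789
  C         0.001767 -8.8355e-04
  E         0.009654     0.7781
  solve Keq expr → x = -8.8355e-04; check Q = 8348
Then remove 0.2297 M of E.
Step 3:
                   M          E
  I         0.009654     0.5484
  C        -0.001544 7.7184e-04
  E         0.008111     0.5491
  solve Keq expr → x = 7.7184e-04; check Q = 8348

[E]_eq = 0.5491 M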